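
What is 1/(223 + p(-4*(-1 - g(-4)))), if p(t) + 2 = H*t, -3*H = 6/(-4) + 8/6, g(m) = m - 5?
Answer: 9/1973 ≈ 0.0045616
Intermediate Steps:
g(m) = -5 + m
H = 1/18 (H = -(6/(-4) + 8/6)/3 = -(6*(-¼) + 8*(⅙))/3 = -(-3/2 + 4/3)/3 = -⅓*(-⅙) = 1/18 ≈ 0.055556)
p(t) = -2 + t/18
1/(223 + p(-4*(-1 - g(-4)))) = 1/(223 + (-2 + (-4*(-1 - (-5 - 4)))/18)) = 1/(223 + (-2 + (-4*(-1 - 1*(-9)))/18)) = 1/(223 + (-2 + (-4*(-1 + 9))/18)) = 1/(223 + (-2 + (-4*8)/18)) = 1/(223 + (-2 + (1/18)*(-32))) = 1/(223 + (-2 - 16/9)) = 1/(223 - 34/9) = 1/(1973/9) = 9/1973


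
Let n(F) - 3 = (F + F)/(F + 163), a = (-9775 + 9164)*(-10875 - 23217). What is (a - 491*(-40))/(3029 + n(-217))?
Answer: 562946004/82081 ≈ 6858.4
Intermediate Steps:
a = 20830212 (a = -611*(-34092) = 20830212)
n(F) = 3 + 2*F/(163 + F) (n(F) = 3 + (F + F)/(F + 163) = 3 + (2*F)/(163 + F) = 3 + 2*F/(163 + F))
(a - 491*(-40))/(3029 + n(-217)) = (20830212 - 491*(-40))/(3029 + (489 + 5*(-217))/(163 - 217)) = (20830212 + 19640)/(3029 + (489 - 1085)/(-54)) = 20849852/(3029 - 1/54*(-596)) = 20849852/(3029 + 298/27) = 20849852/(82081/27) = 20849852*(27/82081) = 562946004/82081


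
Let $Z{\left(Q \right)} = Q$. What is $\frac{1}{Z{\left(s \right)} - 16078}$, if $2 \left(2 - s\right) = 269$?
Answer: $- \frac{2}{32421} \approx -6.1688 \cdot 10^{-5}$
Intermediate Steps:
$s = - \frac{265}{2}$ ($s = 2 - \frac{269}{2} = - \frac{265}{2} \approx -132.5$)
$\frac{1}{Z{\left(s \right)} - 16078} = \frac{1}{- \frac{265}{2} - 16078} = \frac{1}{- \frac{32421}{2}} = - \frac{2}{32421}$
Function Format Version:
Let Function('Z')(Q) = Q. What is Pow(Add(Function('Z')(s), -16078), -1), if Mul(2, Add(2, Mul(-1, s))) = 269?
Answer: Rational(-2, 32421) ≈ -6.1688e-5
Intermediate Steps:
s = Rational(-265, 2) (s = Add(2, Mul(Rational(-1, 2), 269)) = Add(2, Rational(-269, 2)) = Rational(-265, 2) ≈ -132.50)
Pow(Add(Function('Z')(s), -16078), -1) = Pow(Add(Rational(-265, 2), -16078), -1) = Pow(Rational(-32421, 2), -1) = Rational(-2, 32421)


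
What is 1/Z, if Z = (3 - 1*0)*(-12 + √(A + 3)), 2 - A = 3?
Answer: -2/71 - √2/426 ≈ -0.031489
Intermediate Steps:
A = -1 (A = 2 - 1*3 = 2 - 3 = -1)
Z = -36 + 3*√2 (Z = (3 - 1*0)*(-12 + √(-1 + 3)) = (3 + 0)*(-12 + √2) = 3*(-12 + √2) = -36 + 3*√2 ≈ -31.757)
1/Z = 1/(-36 + 3*√2)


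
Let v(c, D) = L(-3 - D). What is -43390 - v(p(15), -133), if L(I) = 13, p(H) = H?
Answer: -43403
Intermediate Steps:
v(c, D) = 13
-43390 - v(p(15), -133) = -43390 - 1*13 = -43390 - 13 = -43403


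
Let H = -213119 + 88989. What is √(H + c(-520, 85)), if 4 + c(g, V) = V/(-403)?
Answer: I*√20160513061/403 ≈ 352.33*I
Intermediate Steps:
c(g, V) = -4 - V/403 (c(g, V) = -4 + V/(-403) = -4 + V*(-1/403) = -4 - V/403)
H = -124130
√(H + c(-520, 85)) = √(-124130 + (-4 - 1/403*85)) = √(-124130 + (-4 - 85/403)) = √(-124130 - 1697/403) = √(-50026087/403) = I*√20160513061/403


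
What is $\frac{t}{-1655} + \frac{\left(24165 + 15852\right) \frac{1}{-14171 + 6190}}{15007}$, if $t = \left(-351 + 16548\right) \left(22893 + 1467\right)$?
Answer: $- \frac{9451332799442355}{39644156977} \approx -2.384 \cdot 10^{5}$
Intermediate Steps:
$t = 394558920$ ($t = 16197 \cdot 24360 = 394558920$)
$\frac{t}{-1655} + \frac{\left(24165 + 15852\right) \frac{1}{-14171 + 6190}}{15007} = \frac{394558920}{-1655} + \frac{\left(24165 + 15852\right) \frac{1}{-14171 + 6190}}{15007} = 394558920 \left(- \frac{1}{1655}\right) + \frac{40017}{-7981} \cdot \frac{1}{15007} = - \frac{78911784}{331} + 40017 \left(- \frac{1}{7981}\right) \frac{1}{15007} = - \frac{78911784}{331} - \frac{40017}{119770867} = - \frac{9451332799442355}{39644156977}$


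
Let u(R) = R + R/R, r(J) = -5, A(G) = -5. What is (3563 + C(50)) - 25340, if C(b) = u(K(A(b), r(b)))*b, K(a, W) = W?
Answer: -21977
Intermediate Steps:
u(R) = 1 + R (u(R) = R + 1 = 1 + R)
C(b) = -4*b (C(b) = (1 - 5)*b = -4*b)
(3563 + C(50)) - 25340 = (3563 - 4*50) - 25340 = (3563 - 200) - 25340 = 3363 - 25340 = -21977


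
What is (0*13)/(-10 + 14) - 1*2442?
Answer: -2442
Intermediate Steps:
(0*13)/(-10 + 14) - 1*2442 = 0/4 - 2442 = 0*(¼) - 2442 = 0 - 2442 = -2442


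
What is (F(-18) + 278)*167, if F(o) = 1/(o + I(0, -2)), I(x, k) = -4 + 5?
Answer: 789075/17 ≈ 46416.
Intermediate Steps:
I(x, k) = 1
F(o) = 1/(1 + o) (F(o) = 1/(o + 1) = 1/(1 + o))
(F(-18) + 278)*167 = (1/(1 - 18) + 278)*167 = (1/(-17) + 278)*167 = (-1/17 + 278)*167 = (4725/17)*167 = 789075/17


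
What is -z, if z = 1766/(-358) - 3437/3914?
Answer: 4071285/700606 ≈ 5.8111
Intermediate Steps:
z = -4071285/700606 (z = 1766*(-1/358) - 3437*1/3914 = -883/179 - 3437/3914 = -4071285/700606 ≈ -5.8111)
-z = -1*(-4071285/700606) = 4071285/700606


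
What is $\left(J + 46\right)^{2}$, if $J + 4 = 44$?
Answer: $7396$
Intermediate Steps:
$J = 40$ ($J = -4 + 44 = 40$)
$\left(J + 46\right)^{2} = \left(40 + 46\right)^{2} = 86^{2} = 7396$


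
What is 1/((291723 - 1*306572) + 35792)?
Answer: 1/20943 ≈ 4.7749e-5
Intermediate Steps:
1/((291723 - 1*306572) + 35792) = 1/((291723 - 306572) + 35792) = 1/(-14849 + 35792) = 1/20943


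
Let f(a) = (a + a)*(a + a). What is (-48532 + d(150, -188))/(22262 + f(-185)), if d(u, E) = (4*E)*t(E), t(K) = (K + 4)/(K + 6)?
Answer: -2242798/7241871 ≈ -0.30970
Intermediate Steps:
f(a) = 4*a**2 (f(a) = (2*a)*(2*a) = 4*a**2)
t(K) = (4 + K)/(6 + K)
d(u, E) = 4*E*(4 + E)/(6 + E) (d(u, E) = (4*E)*((4 + E)/(6 + E)) = 4*E*(4 + E)/(6 + E))
(-48532 + d(150, -188))/(22262 + f(-185)) = (-48532 + 4*(-188)*(4 - 188)/(6 - 188))/(22262 + 4*(-185)**2) = (-48532 + 4*(-188)*(-184)/(-182))/(22262 + 4*34225) = (-48532 + 4*(-188)*(-1/182)*(-184))/(22262 + 136900) = (-48532 - 69184/91)/159162 = -4485596/91*1/159162 = -2242798/7241871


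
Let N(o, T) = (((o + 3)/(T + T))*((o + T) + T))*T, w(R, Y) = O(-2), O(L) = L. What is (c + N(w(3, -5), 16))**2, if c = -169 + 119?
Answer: 1225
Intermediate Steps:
w(R, Y) = -2
N(o, T) = (3 + o)*(o + 2*T)/2 (N(o, T) = (((3 + o)/((2*T)))*((T + o) + T))*T = (((3 + o)*(1/(2*T)))*(o + 2*T))*T = (((3 + o)/(2*T))*(o + 2*T))*T = ((3 + o)*(o + 2*T)/(2*T))*T = (3 + o)*(o + 2*T)/2)
c = -50
(c + N(w(3, -5), 16))**2 = (-50 + ((1/2)*(-2)**2 + 3*16 + (3/2)*(-2) + 16*(-2)))**2 = (-50 + ((1/2)*4 + 48 - 3 - 32))**2 = (-50 + (2 + 48 - 3 - 32))**2 = (-50 + 15)**2 = (-35)**2 = 1225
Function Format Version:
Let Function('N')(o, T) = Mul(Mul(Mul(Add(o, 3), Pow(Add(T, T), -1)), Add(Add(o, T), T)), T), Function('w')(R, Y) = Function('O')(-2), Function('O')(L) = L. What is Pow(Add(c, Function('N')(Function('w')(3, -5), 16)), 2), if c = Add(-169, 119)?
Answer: 1225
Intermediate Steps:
Function('w')(R, Y) = -2
Function('N')(o, T) = Mul(Rational(1, 2), Add(3, o), Add(o, Mul(2, T))) (Function('N')(o, T) = Mul(Mul(Mul(Add(3, o), Pow(Mul(2, T), -1)), Add(Add(T, o), T)), T) = Mul(Mul(Mul(Add(3, o), Mul(Rational(1, 2), Pow(T, -1))), Add(o, Mul(2, T))), T) = Mul(Mul(Mul(Rational(1, 2), Pow(T, -1), Add(3, o)), Add(o, Mul(2, T))), T) = Mul(Mul(Rational(1, 2), Pow(T, -1), Add(3, o), Add(o, Mul(2, T))), T) = Mul(Rational(1, 2), Add(3, o), Add(o, Mul(2, T))))
c = -50
Pow(Add(c, Function('N')(Function('w')(3, -5), 16)), 2) = Pow(Add(-50, Add(Mul(Rational(1, 2), Pow(-2, 2)), Mul(3, 16), Mul(Rational(3, 2), -2), Mul(16, -2))), 2) = Pow(Add(-50, Add(Mul(Rational(1, 2), 4), 48, -3, -32)), 2) = Pow(Add(-50, Add(2, 48, -3, -32)), 2) = Pow(Add(-50, 15), 2) = Pow(-35, 2) = 1225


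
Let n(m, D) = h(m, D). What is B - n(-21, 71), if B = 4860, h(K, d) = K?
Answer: 4881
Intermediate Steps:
n(m, D) = m
B - n(-21, 71) = 4860 - 1*(-21) = 4860 + 21 = 4881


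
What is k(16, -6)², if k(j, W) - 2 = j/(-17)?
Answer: 324/289 ≈ 1.1211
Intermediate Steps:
k(j, W) = 2 - j/17 (k(j, W) = 2 + j/(-17) = 2 + j*(-1/17) = 2 - j/17)
k(16, -6)² = (2 - 1/17*16)² = (2 - 16/17)² = (18/17)² = 324/289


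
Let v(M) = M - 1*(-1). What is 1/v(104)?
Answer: 1/105 ≈ 0.0095238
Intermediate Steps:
v(M) = 1 + M (v(M) = M + 1 = 1 + M)
1/v(104) = 1/(1 + 104) = 1/105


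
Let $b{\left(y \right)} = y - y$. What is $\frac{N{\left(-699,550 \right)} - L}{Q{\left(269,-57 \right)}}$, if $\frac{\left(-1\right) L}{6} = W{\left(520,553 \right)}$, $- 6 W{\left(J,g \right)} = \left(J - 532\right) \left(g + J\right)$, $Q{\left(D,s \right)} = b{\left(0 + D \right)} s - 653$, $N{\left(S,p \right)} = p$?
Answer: $- \frac{13426}{653} \approx -20.56$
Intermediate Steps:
$b{\left(y \right)} = 0$
$Q{\left(D,s \right)} = -653$ ($Q{\left(D,s \right)} = 0 s - 653 = 0 - 653 = -653$)
$W{\left(J,g \right)} = - \frac{\left(-532 + J\right) \left(J + g\right)}{6}$ ($W{\left(J,g \right)} = - \frac{\left(J - 532\right) \left(g + J\right)}{6} = - \frac{\left(-532 + J\right) \left(J + g\right)}{6}$)
$L = -12876$ ($L = - 6 \left(- \frac{520^{2}}{6} + \frac{266}{3} \cdot 520 + \frac{266}{3} \cdot 553 - \frac{260}{3} \cdot 553\right) = - 6 \left(\left(- \frac{1}{6}\right) 270400 + \frac{138320}{3} + \frac{147098}{3} - \frac{143780}{3}\right) = - 6 \left(- \frac{135200}{3} + \frac{138320}{3} + \frac{147098}{3} - \frac{143780}{3}\right) = \left(-6\right) 2146 = -12876$)
$\frac{N{\left(-699,550 \right)} - L}{Q{\left(269,-57 \right)}} = \frac{550 - -12876}{-653} = \left(550 + 12876\right) \left(- \frac{1}{653}\right) = 13426 \left(- \frac{1}{653}\right) = - \frac{13426}{653}$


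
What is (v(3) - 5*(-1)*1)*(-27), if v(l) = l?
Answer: -216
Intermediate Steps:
(v(3) - 5*(-1)*1)*(-27) = (3 - 5*(-1)*1)*(-27) = (3 + 5*1)*(-27) = (3 + 5)*(-27) = 8*(-27) = -216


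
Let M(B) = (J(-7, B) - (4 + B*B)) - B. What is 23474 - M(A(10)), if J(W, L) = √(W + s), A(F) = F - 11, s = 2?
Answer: 23478 - I*√5 ≈ 23478.0 - 2.2361*I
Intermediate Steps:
A(F) = -11 + F
J(W, L) = √(2 + W) (J(W, L) = √(W + 2) = √(2 + W))
M(B) = -4 - B - B² + I*√5 (M(B) = (√(2 - 7) - (4 + B*B)) - B = (√(-5) - (4 + B²)) - B = (I*√5 + (-4 - B²)) - B = (-4 - B² + I*√5) - B = -4 - B - B² + I*√5)
23474 - M(A(10)) = 23474 - (-4 - (-11 + 10) - (-11 + 10)² + I*√5) = 23474 - (-4 - 1*(-1) - 1*(-1)² + I*√5) = 23474 - (-4 + 1 - 1*1 + I*√5) = 23474 - (-4 + 1 - 1 + I*√5) = 23474 - (-4 + I*√5) = 23474 + (4 - I*√5) = 23478 - I*√5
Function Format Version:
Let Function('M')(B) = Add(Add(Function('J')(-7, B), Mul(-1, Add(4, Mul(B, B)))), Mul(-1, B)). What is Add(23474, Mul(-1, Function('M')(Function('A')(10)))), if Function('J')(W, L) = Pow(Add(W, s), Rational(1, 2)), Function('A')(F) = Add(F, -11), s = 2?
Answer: Add(23478, Mul(-1, I, Pow(5, Rational(1, 2)))) ≈ Add(23478., Mul(-2.2361, I))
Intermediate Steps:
Function('A')(F) = Add(-11, F)
Function('J')(W, L) = Pow(Add(2, W), Rational(1, 2)) (Function('J')(W, L) = Pow(Add(W, 2), Rational(1, 2)) = Pow(Add(2, W), Rational(1, 2)))
Function('M')(B) = Add(-4, Mul(-1, B), Mul(-1, Pow(B, 2)), Mul(I, Pow(5, Rational(1, 2)))) (Function('M')(B) = Add(Add(Pow(Add(2, -7), Rational(1, 2)), Mul(-1, Add(4, Mul(B, B)))), Mul(-1, B)) = Add(Add(Pow(-5, Rational(1, 2)), Mul(-1, Add(4, Pow(B, 2)))), Mul(-1, B)) = Add(Add(Mul(I, Pow(5, Rational(1, 2))), Add(-4, Mul(-1, Pow(B, 2)))), Mul(-1, B)) = Add(Add(-4, Mul(-1, Pow(B, 2)), Mul(I, Pow(5, Rational(1, 2)))), Mul(-1, B)) = Add(-4, Mul(-1, B), Mul(-1, Pow(B, 2)), Mul(I, Pow(5, Rational(1, 2)))))
Add(23474, Mul(-1, Function('M')(Function('A')(10)))) = Add(23474, Mul(-1, Add(-4, Mul(-1, Add(-11, 10)), Mul(-1, Pow(Add(-11, 10), 2)), Mul(I, Pow(5, Rational(1, 2)))))) = Add(23474, Mul(-1, Add(-4, Mul(-1, -1), Mul(-1, Pow(-1, 2)), Mul(I, Pow(5, Rational(1, 2)))))) = Add(23474, Mul(-1, Add(-4, 1, Mul(-1, 1), Mul(I, Pow(5, Rational(1, 2)))))) = Add(23474, Mul(-1, Add(-4, 1, -1, Mul(I, Pow(5, Rational(1, 2)))))) = Add(23474, Mul(-1, Add(-4, Mul(I, Pow(5, Rational(1, 2)))))) = Add(23474, Add(4, Mul(-1, I, Pow(5, Rational(1, 2))))) = Add(23478, Mul(-1, I, Pow(5, Rational(1, 2))))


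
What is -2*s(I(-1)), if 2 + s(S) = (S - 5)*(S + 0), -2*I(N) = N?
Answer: 17/2 ≈ 8.5000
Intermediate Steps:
I(N) = -N/2
s(S) = -2 + S*(-5 + S) (s(S) = -2 + (S - 5)*(S + 0) = -2 + (-5 + S)*S = -2 + S*(-5 + S))
-2*s(I(-1)) = -2*(-2 + (-½*(-1))² - (-5)*(-1)/2) = -2*(-2 + (½)² - 5*½) = -2*(-2 + ¼ - 5/2) = -2*(-17/4) = 17/2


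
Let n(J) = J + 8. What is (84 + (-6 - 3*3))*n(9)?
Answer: 1173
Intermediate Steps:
n(J) = 8 + J
(84 + (-6 - 3*3))*n(9) = (84 + (-6 - 3*3))*(8 + 9) = (84 + (-6 - 9))*17 = (84 - 15)*17 = 69*17 = 1173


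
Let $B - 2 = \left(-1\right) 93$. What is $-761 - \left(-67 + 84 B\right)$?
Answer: $6950$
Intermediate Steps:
$B = -91$ ($B = 2 - 93 = -91$)
$-761 - \left(-67 + 84 B\right) = -761 + \left(67 - -7644\right) = -761 + \left(67 + 7644\right) = -761 + 7711 = 6950$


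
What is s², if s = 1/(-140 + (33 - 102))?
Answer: 1/43681 ≈ 2.2893e-5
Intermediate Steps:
s = -1/209 (s = 1/(-140 - 69) = 1/(-209) = -1/209 ≈ -0.0047847)
s² = (-1/209)² = 1/43681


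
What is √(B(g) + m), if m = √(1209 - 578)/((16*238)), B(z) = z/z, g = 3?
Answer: √(906304 + 238*√631)/952 ≈ 1.0033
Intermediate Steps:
B(z) = 1
m = √631/3808 ≈ 0.0065966
√(B(g) + m) = √(1 + √631/3808)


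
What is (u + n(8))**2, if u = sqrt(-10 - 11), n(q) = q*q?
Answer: (64 + I*sqrt(21))**2 ≈ 4075.0 + 586.57*I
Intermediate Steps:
n(q) = q**2
u = I*sqrt(21) (u = sqrt(-21) = I*sqrt(21) ≈ 4.5826*I)
(u + n(8))**2 = (I*sqrt(21) + 8**2)**2 = (I*sqrt(21) + 64)**2 = (64 + I*sqrt(21))**2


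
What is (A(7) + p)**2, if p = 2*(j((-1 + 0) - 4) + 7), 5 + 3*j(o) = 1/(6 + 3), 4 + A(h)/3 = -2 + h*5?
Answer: 6964321/729 ≈ 9553.3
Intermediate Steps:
A(h) = -18 + 15*h (A(h) = -12 + 3*(-2 + h*5) = -12 + 3*(-2 + 5*h) = -12 + (-6 + 15*h) = -18 + 15*h)
j(o) = -44/27 (j(o) = -5/3 + 1/(3*(6 + 3)) = -5/3 + (1/3)/9 = -5/3 + (1/3)*(1/9) = -5/3 + 1/27 = -44/27)
p = 290/27 (p = 2*(-44/27 + 7) = 2*(145/27) = 290/27 ≈ 10.741)
(A(7) + p)**2 = ((-18 + 15*7) + 290/27)**2 = ((-18 + 105) + 290/27)**2 = (87 + 290/27)**2 = (2639/27)**2 = 6964321/729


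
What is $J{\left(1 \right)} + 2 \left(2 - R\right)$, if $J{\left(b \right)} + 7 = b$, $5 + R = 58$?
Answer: $-108$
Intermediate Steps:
$R = 53$ ($R = -5 + 58 = 53$)
$J{\left(b \right)} = -7 + b$
$J{\left(1 \right)} + 2 \left(2 - R\right) = \left(-7 + 1\right) + 2 \left(2 - 53\right) = -6 + 2 \left(2 - 53\right) = -6 + 2 \left(-51\right) = -6 - 102 = -108$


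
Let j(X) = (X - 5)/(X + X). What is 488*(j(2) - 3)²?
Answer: 13725/2 ≈ 6862.5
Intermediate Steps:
j(X) = (-5 + X)/(2*X) (j(X) = (-5 + X)/((2*X)) = (-5 + X)*(1/(2*X)) = (-5 + X)/(2*X))
488*(j(2) - 3)² = 488*((½)*(-5 + 2)/2 - 3)² = 488*((½)*(½)*(-3) - 3)² = 488*(-¾ - 3)² = 488*(-15/4)² = 488*(225/16) = 13725/2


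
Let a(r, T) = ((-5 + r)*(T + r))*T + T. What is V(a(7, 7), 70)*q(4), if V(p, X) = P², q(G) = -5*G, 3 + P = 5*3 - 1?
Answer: -2420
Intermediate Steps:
P = 11 (P = -3 + (5*3 - 1) = -3 + (15 - 1) = -3 + 14 = 11)
a(r, T) = T + T*(-5 + r)*(T + r) (a(r, T) = T*(-5 + r)*(T + r) + T = T + T*(-5 + r)*(T + r))
V(p, X) = 121 (V(p, X) = 11² = 121)
V(a(7, 7), 70)*q(4) = 121*(-5*4) = 121*(-20) = -2420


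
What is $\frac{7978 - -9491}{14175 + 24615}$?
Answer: $\frac{1941}{4310} \approx 0.45035$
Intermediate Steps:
$\frac{7978 - -9491}{14175 + 24615} = \frac{7978 + \left(-5227 + 14718\right)}{38790} = \left(7978 + 9491\right) \frac{1}{38790} = 17469 \cdot \frac{1}{38790} = \frac{1941}{4310}$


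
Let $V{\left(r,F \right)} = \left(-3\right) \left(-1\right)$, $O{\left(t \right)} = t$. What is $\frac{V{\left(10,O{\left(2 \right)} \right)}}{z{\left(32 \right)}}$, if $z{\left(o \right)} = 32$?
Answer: $\frac{3}{32} \approx 0.09375$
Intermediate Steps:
$V{\left(r,F \right)} = 3$
$\frac{V{\left(10,O{\left(2 \right)} \right)}}{z{\left(32 \right)}} = \frac{3}{32}$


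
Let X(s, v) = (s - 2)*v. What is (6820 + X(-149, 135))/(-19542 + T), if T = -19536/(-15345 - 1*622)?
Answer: 216592355/312007578 ≈ 0.69419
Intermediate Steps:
X(s, v) = v*(-2 + s) (X(s, v) = (-2 + s)*v = v*(-2 + s))
T = 19536/15967 (T = -19536/(-15345 - 622) = -19536/(-15967) = -19536*(-1/15967) = 19536/15967 ≈ 1.2235)
(6820 + X(-149, 135))/(-19542 + T) = (6820 + 135*(-2 - 149))/(-19542 + 19536/15967) = (6820 + 135*(-151))/(-312007578/15967) = (6820 - 20385)*(-15967/312007578) = -13565*(-15967/312007578) = 216592355/312007578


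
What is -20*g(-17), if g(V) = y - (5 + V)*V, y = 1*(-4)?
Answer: 4160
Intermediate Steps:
y = -4
g(V) = -4 - V*(5 + V) (g(V) = -4 - (5 + V)*V = -4 - V*(5 + V))
-20*g(-17) = -20*(-4 - 1*(-17)² - 5*(-17)) = -20*(-4 - 1*289 + 85) = -20*(-4 - 289 + 85) = -20*(-208) = 4160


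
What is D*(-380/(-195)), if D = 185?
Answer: 14060/39 ≈ 360.51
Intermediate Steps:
D*(-380/(-195)) = 185*(-380/(-195)) = 185*(-380*(-1/195)) = 185*(76/39) = 14060/39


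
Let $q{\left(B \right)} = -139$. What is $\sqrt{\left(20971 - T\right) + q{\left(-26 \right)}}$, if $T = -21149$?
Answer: $\sqrt{41981} \approx 204.89$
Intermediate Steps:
$\sqrt{\left(20971 - T\right) + q{\left(-26 \right)}} = \sqrt{\left(20971 - -21149\right) - 139} = \sqrt{\left(20971 + 21149\right) - 139} = \sqrt{42120 - 139} = \sqrt{41981}$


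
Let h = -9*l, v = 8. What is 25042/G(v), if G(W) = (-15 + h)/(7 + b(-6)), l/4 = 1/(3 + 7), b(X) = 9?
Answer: -2003360/93 ≈ -21542.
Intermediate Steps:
l = ⅖ (l = 4/(3 + 7) = 4/10 = 4*(⅒) = ⅖ ≈ 0.40000)
h = -18/5 (h = -9*⅖ = -18/5 ≈ -3.6000)
G(W) = -93/80 (G(W) = (-15 - 18/5)/(7 + 9) = -93/5/16 = -93/5*1/16 = -93/80)
25042/G(v) = 25042/(-93/80) = 25042*(-80/93) = -2003360/93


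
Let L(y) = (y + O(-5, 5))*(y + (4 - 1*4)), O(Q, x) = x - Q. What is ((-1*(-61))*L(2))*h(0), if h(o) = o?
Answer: 0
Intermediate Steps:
L(y) = y*(10 + y) (L(y) = (y + (5 - 1*(-5)))*(y + (4 - 1*4)) = (y + (5 + 5))*(y + (4 - 4)) = (y + 10)*(y + 0) = (10 + y)*y = y*(10 + y))
((-1*(-61))*L(2))*h(0) = ((-1*(-61))*(2*(10 + 2)))*0 = (61*(2*12))*0 = (61*24)*0 = 1464*0 = 0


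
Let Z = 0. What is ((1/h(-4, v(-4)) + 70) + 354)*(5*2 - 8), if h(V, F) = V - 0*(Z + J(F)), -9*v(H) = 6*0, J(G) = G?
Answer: 1695/2 ≈ 847.50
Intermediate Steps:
v(H) = 0 (v(H) = -2*0/3 = -⅑*0 = 0)
h(V, F) = V (h(V, F) = V - 0*(0 + F) = V - 0*F = V - 1*0 = V + 0 = V)
((1/h(-4, v(-4)) + 70) + 354)*(5*2 - 8) = ((1/(-4) + 70) + 354)*(5*2 - 8) = ((-¼ + 70) + 354)*(10 - 8) = (279/4 + 354)*2 = (1695/4)*2 = 1695/2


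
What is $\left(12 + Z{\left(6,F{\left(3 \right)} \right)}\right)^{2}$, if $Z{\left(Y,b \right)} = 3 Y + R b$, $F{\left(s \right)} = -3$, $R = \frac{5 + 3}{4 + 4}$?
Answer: $729$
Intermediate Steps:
$R = 1$ ($R = \frac{8}{8} = 8 \cdot \frac{1}{8} = 1$)
$Z{\left(Y,b \right)} = b + 3 Y$ ($Z{\left(Y,b \right)} = 3 Y + 1 b = 3 Y + b = b + 3 Y$)
$\left(12 + Z{\left(6,F{\left(3 \right)} \right)}\right)^{2} = \left(12 + \left(-3 + 3 \cdot 6\right)\right)^{2} = \left(12 + \left(-3 + 18\right)\right)^{2} = \left(12 + 15\right)^{2} = 27^{2} = 729$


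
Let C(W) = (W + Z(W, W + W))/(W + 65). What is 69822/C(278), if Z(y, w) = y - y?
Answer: 11974473/139 ≈ 86147.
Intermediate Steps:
Z(y, w) = 0
C(W) = W/(65 + W) (C(W) = (W + 0)/(W + 65) = W/(65 + W))
69822/C(278) = 69822/((278/(65 + 278))) = 69822/((278/343)) = 69822/((278*(1/343))) = 69822/(278/343) = 69822*(343/278) = 11974473/139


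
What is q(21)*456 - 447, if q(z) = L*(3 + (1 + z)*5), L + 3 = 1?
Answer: -103503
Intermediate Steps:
L = -2 (L = -3 + 1 = -2)
q(z) = -16 - 10*z (q(z) = -2*(3 + (1 + z)*5) = -2*(3 + (5 + 5*z)) = -2*(8 + 5*z) = -16 - 10*z)
q(21)*456 - 447 = (-16 - 10*21)*456 - 447 = (-16 - 210)*456 - 447 = -226*456 - 447 = -103056 - 447 = -103503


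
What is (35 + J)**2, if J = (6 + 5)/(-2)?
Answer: 3481/4 ≈ 870.25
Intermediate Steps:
J = -11/2 (J = 11*(-1/2) = -11/2 ≈ -5.5000)
(35 + J)**2 = (35 - 11/2)**2 = (59/2)**2 = 3481/4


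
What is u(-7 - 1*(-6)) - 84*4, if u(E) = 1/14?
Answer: -4703/14 ≈ -335.93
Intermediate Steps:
u(E) = 1/14
u(-7 - 1*(-6)) - 84*4 = 1/14 - 84*4 = 1/14 - 1*336 = 1/14 - 336 = -4703/14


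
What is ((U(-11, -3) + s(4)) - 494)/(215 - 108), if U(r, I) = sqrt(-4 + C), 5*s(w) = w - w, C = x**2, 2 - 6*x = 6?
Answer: -494/107 + 4*I*sqrt(2)/321 ≈ -4.6168 + 0.017623*I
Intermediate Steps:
x = -2/3 (x = 1/3 - 1/6*6 = 1/3 - 1 = -2/3 ≈ -0.66667)
C = 4/9 (C = (-2/3)**2 = 4/9 ≈ 0.44444)
s(w) = 0 (s(w) = (w - w)/5 = (1/5)*0 = 0)
U(r, I) = 4*I*sqrt(2)/3 (U(r, I) = sqrt(-4 + 4/9) = sqrt(-32/9) = 4*I*sqrt(2)/3)
((U(-11, -3) + s(4)) - 494)/(215 - 108) = ((4*I*sqrt(2)/3 + 0) - 494)/(215 - 108) = (4*I*sqrt(2)/3 - 494)/107 = (-494 + 4*I*sqrt(2)/3)*(1/107) = -494/107 + 4*I*sqrt(2)/321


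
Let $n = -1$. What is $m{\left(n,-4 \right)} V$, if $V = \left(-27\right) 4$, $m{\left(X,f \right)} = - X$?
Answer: $-108$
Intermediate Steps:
$V = -108$
$m{\left(n,-4 \right)} V = \left(-1\right) \left(-1\right) \left(-108\right) = 1 \left(-108\right) = -108$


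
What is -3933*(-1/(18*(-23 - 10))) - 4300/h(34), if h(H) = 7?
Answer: -286859/462 ≈ -620.91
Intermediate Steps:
-3933*(-1/(18*(-23 - 10))) - 4300/h(34) = -3933*(-1/(18*(-23 - 10))) - 4300/7 = -3933/((-18*(-33))) - 4300*⅐ = -3933/594 - 4300/7 = -3933*1/594 - 4300/7 = -437/66 - 4300/7 = -286859/462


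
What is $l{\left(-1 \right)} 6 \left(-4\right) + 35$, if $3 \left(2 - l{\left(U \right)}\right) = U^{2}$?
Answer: $-5$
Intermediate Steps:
$l{\left(U \right)} = 2 - \frac{U^{2}}{3}$
$l{\left(-1 \right)} 6 \left(-4\right) + 35 = \left(2 - \frac{\left(-1\right)^{2}}{3}\right) 6 \left(-4\right) + 35 = \left(2 - \frac{1}{3}\right) 6 \left(-4\right) + 35 = \frac{5}{3} \cdot 6 \left(-4\right) + 35 = 10 \left(-4\right) + 35 = -40 + 35 = -5$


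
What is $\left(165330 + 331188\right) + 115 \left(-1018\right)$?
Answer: $379448$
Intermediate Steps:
$\left(165330 + 331188\right) + 115 \left(-1018\right) = 496518 - 117070 = 379448$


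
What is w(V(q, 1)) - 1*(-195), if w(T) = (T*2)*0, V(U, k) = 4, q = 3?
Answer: 195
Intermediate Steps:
w(T) = 0 (w(T) = (2*T)*0 = 0)
w(V(q, 1)) - 1*(-195) = 0 - 1*(-195) = 0 + 195 = 195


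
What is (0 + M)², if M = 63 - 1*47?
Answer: 256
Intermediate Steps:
M = 16 (M = 63 - 47 = 16)
(0 + M)² = (0 + 16)² = 16² = 256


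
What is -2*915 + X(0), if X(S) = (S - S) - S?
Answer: -1830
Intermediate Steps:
X(S) = -S (X(S) = 0 - S = -S)
-2*915 + X(0) = -2*915 - 1*0 = -1830 + 0 = -1830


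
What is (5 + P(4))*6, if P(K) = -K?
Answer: 6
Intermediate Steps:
(5 + P(4))*6 = (5 - 1*4)*6 = (5 - 4)*6 = 1*6 = 6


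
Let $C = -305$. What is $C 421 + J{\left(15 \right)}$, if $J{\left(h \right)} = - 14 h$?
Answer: $-128615$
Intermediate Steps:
$C 421 + J{\left(15 \right)} = \left(-305\right) 421 - 210 = -128405 - 210 = -128615$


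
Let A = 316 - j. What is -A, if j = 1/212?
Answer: -66991/212 ≈ -316.00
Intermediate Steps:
j = 1/212 ≈ 0.0047170
A = 66991/212 (A = 316 - 1*1/212 = 316 - 1/212 = 66991/212 ≈ 316.00)
-A = -1*66991/212 = -66991/212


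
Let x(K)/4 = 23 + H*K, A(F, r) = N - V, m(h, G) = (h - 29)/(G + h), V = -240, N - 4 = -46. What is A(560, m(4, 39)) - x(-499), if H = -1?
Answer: -1890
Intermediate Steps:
N = -42 (N = 4 - 46 = -42)
m(h, G) = (-29 + h)/(G + h)
A(F, r) = 198 (A(F, r) = -42 - 1*(-240) = -42 + 240 = 198)
x(K) = 92 - 4*K (x(K) = 4*(23 - K) = 92 - 4*K)
A(560, m(4, 39)) - x(-499) = 198 - (92 - 4*(-499)) = 198 - (92 + 1996) = 198 - 1*2088 = 198 - 2088 = -1890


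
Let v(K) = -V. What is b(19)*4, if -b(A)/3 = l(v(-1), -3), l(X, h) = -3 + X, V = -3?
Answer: 0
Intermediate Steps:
v(K) = 3 (v(K) = -1*(-3) = 3)
b(A) = 0 (b(A) = -3*(-3 + 3) = -3*0 = 0)
b(19)*4 = 0*4 = 0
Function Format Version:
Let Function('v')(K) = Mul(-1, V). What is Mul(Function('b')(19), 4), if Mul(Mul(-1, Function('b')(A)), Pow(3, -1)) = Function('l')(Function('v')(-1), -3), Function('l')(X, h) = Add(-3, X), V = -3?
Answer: 0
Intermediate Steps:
Function('v')(K) = 3 (Function('v')(K) = Mul(-1, -3) = 3)
Function('b')(A) = 0 (Function('b')(A) = Mul(-3, Add(-3, 3)) = Mul(-3, 0) = 0)
Mul(Function('b')(19), 4) = Mul(0, 4) = 0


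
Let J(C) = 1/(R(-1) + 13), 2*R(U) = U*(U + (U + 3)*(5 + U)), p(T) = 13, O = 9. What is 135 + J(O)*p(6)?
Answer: 2591/19 ≈ 136.37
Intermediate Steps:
R(U) = U*(U + (3 + U)*(5 + U))/2 (R(U) = (U*(U + (U + 3)*(5 + U)))/2 = (U*(U + (3 + U)*(5 + U)))/2 = U*(U + (3 + U)*(5 + U))/2)
J(C) = 2/19 (J(C) = 1/((1/2)*(-1)*(15 + (-1)**2 + 9*(-1)) + 13) = 1/((1/2)*(-1)*(15 + 1 - 9) + 13) = 1/((1/2)*(-1)*7 + 13) = 1/(-7/2 + 13) = 1/(19/2) = 2/19)
135 + J(O)*p(6) = 135 + (2/19)*13 = 135 + 26/19 = 2591/19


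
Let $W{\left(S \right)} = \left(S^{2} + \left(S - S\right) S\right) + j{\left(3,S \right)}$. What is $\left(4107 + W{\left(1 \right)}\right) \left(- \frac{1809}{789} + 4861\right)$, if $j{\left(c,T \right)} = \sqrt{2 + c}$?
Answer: $\frac{5249366720}{263} + \frac{1277840 \sqrt{5}}{263} \approx 1.997 \cdot 10^{7}$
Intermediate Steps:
$W{\left(S \right)} = \sqrt{5} + S^{2}$ ($W{\left(S \right)} = \left(S^{2} + \left(S - S\right) S\right) + \sqrt{2 + 3} = \left(S^{2} + 0 S\right) + \sqrt{5} = \left(S^{2} + 0\right) + \sqrt{5} = S^{2} + \sqrt{5} = \sqrt{5} + S^{2}$)
$\left(4107 + W{\left(1 \right)}\right) \left(- \frac{1809}{789} + 4861\right) = \left(4107 + \left(\sqrt{5} + 1^{2}\right)\right) \left(- \frac{1809}{789} + 4861\right) = \left(4107 + \left(\sqrt{5} + 1\right)\right) \left(\left(-1809\right) \frac{1}{789} + 4861\right) = \left(4107 + \left(1 + \sqrt{5}\right)\right) \left(- \frac{603}{263} + 4861\right) = \left(4108 + \sqrt{5}\right) \frac{1277840}{263} = \frac{5249366720}{263} + \frac{1277840 \sqrt{5}}{263}$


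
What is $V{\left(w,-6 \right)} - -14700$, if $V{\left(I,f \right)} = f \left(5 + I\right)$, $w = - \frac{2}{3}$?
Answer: $14674$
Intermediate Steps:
$w = - \frac{2}{3}$ ($w = \left(-2\right) \frac{1}{3} = - \frac{2}{3} \approx -0.66667$)
$V{\left(w,-6 \right)} - -14700 = - 6 \left(5 - \frac{2}{3}\right) - -14700 = \left(-6\right) \frac{13}{3} + 14700 = -26 + 14700 = 14674$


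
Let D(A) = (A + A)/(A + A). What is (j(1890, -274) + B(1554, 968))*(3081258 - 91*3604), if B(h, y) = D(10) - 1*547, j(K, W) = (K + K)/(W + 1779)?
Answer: -64344480780/43 ≈ -1.4964e+9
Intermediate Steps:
D(A) = 1 (D(A) = (2*A)/((2*A)) = (2*A)*(1/(2*A)) = 1)
j(K, W) = 2*K/(1779 + W) (j(K, W) = (2*K)/(1779 + W) = 2*K/(1779 + W))
B(h, y) = -546 (B(h, y) = 1 - 1*547 = 1 - 547 = -546)
(j(1890, -274) + B(1554, 968))*(3081258 - 91*3604) = (2*1890/(1779 - 274) - 546)*(3081258 - 91*3604) = (2*1890/1505 - 546)*(3081258 - 327964) = (2*1890*(1/1505) - 546)*2753294 = (108/43 - 546)*2753294 = -23370/43*2753294 = -64344480780/43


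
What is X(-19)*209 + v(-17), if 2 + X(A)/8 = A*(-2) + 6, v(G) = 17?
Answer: 70241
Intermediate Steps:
X(A) = 32 - 16*A (X(A) = -16 + 8*(A*(-2) + 6) = -16 + 8*(-2*A + 6) = -16 + 8*(6 - 2*A) = -16 + (48 - 16*A) = 32 - 16*A)
X(-19)*209 + v(-17) = (32 - 16*(-19))*209 + 17 = (32 + 304)*209 + 17 = 336*209 + 17 = 70224 + 17 = 70241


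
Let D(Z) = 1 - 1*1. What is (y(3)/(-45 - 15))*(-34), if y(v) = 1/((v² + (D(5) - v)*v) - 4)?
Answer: -17/120 ≈ -0.14167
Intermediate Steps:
D(Z) = 0 (D(Z) = 1 - 1 = 0)
y(v) = -¼ (y(v) = 1/((v² + (0 - v)*v) - 4) = 1/((v² + (-v)*v) - 4) = 1/((v² - v²) - 4) = 1/(0 - 4) = 1/(-4) = -¼)
(y(3)/(-45 - 15))*(-34) = -1/(4*(-45 - 15))*(-34) = -¼/(-60)*(-34) = -¼*(-1/60)*(-34) = (1/240)*(-34) = -17/120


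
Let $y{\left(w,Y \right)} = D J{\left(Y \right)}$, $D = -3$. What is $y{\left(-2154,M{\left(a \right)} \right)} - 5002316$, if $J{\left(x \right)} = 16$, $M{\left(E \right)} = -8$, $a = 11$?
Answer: $-5002364$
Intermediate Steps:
$y{\left(w,Y \right)} = -48$ ($y{\left(w,Y \right)} = \left(-3\right) 16 = -48$)
$y{\left(-2154,M{\left(a \right)} \right)} - 5002316 = -48 - 5002316 = -5002364$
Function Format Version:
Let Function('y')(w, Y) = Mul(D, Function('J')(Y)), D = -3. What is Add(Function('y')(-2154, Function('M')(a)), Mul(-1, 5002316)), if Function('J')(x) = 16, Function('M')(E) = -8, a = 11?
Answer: -5002364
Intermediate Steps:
Function('y')(w, Y) = -48 (Function('y')(w, Y) = Mul(-3, 16) = -48)
Add(Function('y')(-2154, Function('M')(a)), Mul(-1, 5002316)) = Add(-48, Mul(-1, 5002316)) = Add(-48, -5002316) = -5002364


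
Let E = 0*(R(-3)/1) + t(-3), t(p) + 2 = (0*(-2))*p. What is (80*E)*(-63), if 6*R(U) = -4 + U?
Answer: 10080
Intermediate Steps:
t(p) = -2 (t(p) = -2 + (0*(-2))*p = -2 + 0*p = -2 + 0 = -2)
R(U) = -⅔ + U/6 (R(U) = (-4 + U)/6 = -⅔ + U/6)
E = -2 (E = 0*((-⅔ + (⅙)*(-3))/1) - 2 = 0*((-⅔ - ½)*1) - 2 = 0*(-7/6*1) - 2 = 0*(-7/6) - 2 = 0 - 2 = -2)
(80*E)*(-63) = (80*(-2))*(-63) = -160*(-63) = 10080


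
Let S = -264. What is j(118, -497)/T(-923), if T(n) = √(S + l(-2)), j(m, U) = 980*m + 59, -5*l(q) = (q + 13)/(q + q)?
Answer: -231398*I*√26345/5269 ≈ -7128.2*I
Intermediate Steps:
l(q) = -(13 + q)/(10*q) (l(q) = -(q + 13)/(5*(q + q)) = -(13 + q)/(5*(2*q)) = -(13 + q)*1/(2*q)/5 = -(13 + q)/(10*q))
j(m, U) = 59 + 980*m
T(n) = I*√26345/10 (T(n) = √(-264 + (⅒)*(-13 - 1*(-2))/(-2)) = √(-264 + (⅒)*(-½)*(-13 + 2)) = √(-264 + (⅒)*(-½)*(-11)) = √(-264 + 11/20) = √(-5269/20) = I*√26345/10)
j(118, -497)/T(-923) = (59 + 980*118)/((I*√26345/10)) = (59 + 115640)*(-2*I*√26345/5269) = 115699*(-2*I*√26345/5269) = -231398*I*√26345/5269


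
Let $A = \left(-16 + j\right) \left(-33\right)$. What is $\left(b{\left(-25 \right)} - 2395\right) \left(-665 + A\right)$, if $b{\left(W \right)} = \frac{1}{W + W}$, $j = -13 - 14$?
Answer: $- \frac{45146127}{25} \approx -1.8058 \cdot 10^{6}$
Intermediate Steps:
$j = -27$
$b{\left(W \right)} = \frac{1}{2 W}$
$A = 1419$ ($A = \left(-16 - 27\right) \left(-33\right) = \left(-43\right) \left(-33\right) = 1419$)
$\left(b{\left(-25 \right)} - 2395\right) \left(-665 + A\right) = \left(\frac{1}{2 \left(-25\right)} - 2395\right) \left(-665 + 1419\right) = \left(\frac{1}{2} \left(- \frac{1}{25}\right) - 2395\right) 754 = \left(- \frac{1}{50} - 2395\right) 754 = \left(- \frac{119751}{50}\right) 754 = - \frac{45146127}{25}$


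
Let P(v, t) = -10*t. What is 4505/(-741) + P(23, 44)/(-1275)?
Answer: -361189/62985 ≈ -5.7345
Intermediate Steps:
4505/(-741) + P(23, 44)/(-1275) = 4505/(-741) - 10*44/(-1275) = 4505*(-1/741) - 440*(-1/1275) = -4505/741 + 88/255 = -361189/62985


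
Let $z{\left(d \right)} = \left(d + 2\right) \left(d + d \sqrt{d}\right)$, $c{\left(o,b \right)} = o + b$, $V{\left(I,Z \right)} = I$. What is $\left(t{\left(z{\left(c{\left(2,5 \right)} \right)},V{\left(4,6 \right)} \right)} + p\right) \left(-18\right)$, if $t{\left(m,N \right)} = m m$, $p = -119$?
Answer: $-569394 - 142884 \sqrt{7} \approx -9.4743 \cdot 10^{5}$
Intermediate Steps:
$c{\left(o,b \right)} = b + o$
$z{\left(d \right)} = \left(2 + d\right) \left(d + d^{\frac{3}{2}}\right)$
$t{\left(m,N \right)} = m^{2}$
$\left(t{\left(z{\left(c{\left(2,5 \right)} \right)},V{\left(4,6 \right)} \right)} + p\right) \left(-18\right) = \left(\left(\left(5 + 2\right)^{2} + \left(5 + 2\right)^{\frac{5}{2}} + 2 \left(5 + 2\right) + 2 \left(5 + 2\right)^{\frac{3}{2}}\right)^{2} - 119\right) \left(-18\right) = \left(\left(7^{2} + 7^{\frac{5}{2}} + 2 \cdot 7 + 2 \cdot 7^{\frac{3}{2}}\right)^{2} - 119\right) \left(-18\right) = \left(\left(49 + 49 \sqrt{7} + 14 + 2 \cdot 7 \sqrt{7}\right)^{2} - 119\right) \left(-18\right) = \left(\left(49 + 49 \sqrt{7} + 14 + 14 \sqrt{7}\right)^{2} - 119\right) \left(-18\right) = \left(\left(63 + 63 \sqrt{7}\right)^{2} - 119\right) \left(-18\right) = \left(-119 + \left(63 + 63 \sqrt{7}\right)^{2}\right) \left(-18\right) = 2142 - 18 \left(63 + 63 \sqrt{7}\right)^{2}$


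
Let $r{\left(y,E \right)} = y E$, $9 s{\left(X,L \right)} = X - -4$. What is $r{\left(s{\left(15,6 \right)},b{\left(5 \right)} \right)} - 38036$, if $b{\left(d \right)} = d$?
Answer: $- \frac{342229}{9} \approx -38025.0$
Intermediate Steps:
$s{\left(X,L \right)} = \frac{4}{9} + \frac{X}{9}$ ($s{\left(X,L \right)} = \frac{X - -4}{9} = \frac{X + 4}{9} = \frac{4 + X}{9} = \frac{4}{9} + \frac{X}{9}$)
$r{\left(y,E \right)} = E y$
$r{\left(s{\left(15,6 \right)},b{\left(5 \right)} \right)} - 38036 = 5 \left(\frac{4}{9} + \frac{1}{9} \cdot 15\right) - 38036 = 5 \left(\frac{4}{9} + \frac{5}{3}\right) - 38036 = 5 \cdot \frac{19}{9} - 38036 = \frac{95}{9} - 38036 = - \frac{342229}{9}$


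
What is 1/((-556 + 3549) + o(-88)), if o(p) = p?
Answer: 1/2905 ≈ 0.00034423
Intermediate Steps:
1/((-556 + 3549) + o(-88)) = 1/((-556 + 3549) - 88) = 1/(2993 - 88) = 1/2905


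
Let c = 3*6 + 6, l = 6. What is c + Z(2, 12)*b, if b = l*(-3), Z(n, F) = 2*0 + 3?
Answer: -30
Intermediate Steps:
c = 24 (c = 18 + 6 = 24)
Z(n, F) = 3 (Z(n, F) = 0 + 3 = 3)
b = -18 (b = 6*(-3) = -18)
c + Z(2, 12)*b = 24 + 3*(-18) = 24 - 54 = -30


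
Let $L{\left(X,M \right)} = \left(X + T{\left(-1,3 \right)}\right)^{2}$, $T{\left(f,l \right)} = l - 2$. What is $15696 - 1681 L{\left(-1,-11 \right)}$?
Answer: $15696$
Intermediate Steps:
$T{\left(f,l \right)} = -2 + l$
$L{\left(X,M \right)} = \left(1 + X\right)^{2}$ ($L{\left(X,M \right)} = \left(X + \left(-2 + 3\right)\right)^{2} = \left(X + 1\right)^{2} = \left(1 + X\right)^{2}$)
$15696 - 1681 L{\left(-1,-11 \right)} = 15696 - 1681 \left(1 - 1\right)^{2} = 15696 - 1681 \cdot 0^{2} = 15696 - 0 = 15696 + 0 = 15696$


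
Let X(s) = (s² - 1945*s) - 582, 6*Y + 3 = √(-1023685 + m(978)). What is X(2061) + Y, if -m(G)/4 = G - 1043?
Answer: 476987/2 + 5*I*√40937/6 ≈ 2.3849e+5 + 168.61*I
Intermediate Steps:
m(G) = 4172 - 4*G (m(G) = -4*(G - 1043) = -4*(-1043 + G) = 4172 - 4*G)
Y = -½ + 5*I*√40937/6 (Y = -½ + √(-1023685 + (4172 - 4*978))/6 = -½ + √(-1023685 + (4172 - 3912))/6 = -½ + √(-1023685 + 260)/6 = -½ + √(-1023425)/6 = -½ + (5*I*√40937)/6 = -½ + 5*I*√40937/6 ≈ -0.5 + 168.61*I)
X(s) = -582 + s² - 1945*s
X(2061) + Y = (-582 + 2061² - 1945*2061) + (-½ + 5*I*√40937/6) = (-582 + 4247721 - 4008645) + (-½ + 5*I*√40937/6) = 238494 + (-½ + 5*I*√40937/6) = 476987/2 + 5*I*√40937/6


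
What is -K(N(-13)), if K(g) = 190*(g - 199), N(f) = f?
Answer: 40280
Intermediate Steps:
K(g) = -37810 + 190*g (K(g) = 190*(-199 + g) = -37810 + 190*g)
-K(N(-13)) = -(-37810 + 190*(-13)) = -(-37810 - 2470) = -1*(-40280) = 40280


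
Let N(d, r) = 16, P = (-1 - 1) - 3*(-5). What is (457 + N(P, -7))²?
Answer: 223729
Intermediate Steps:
P = 13 (P = -2 + 15 = 13)
(457 + N(P, -7))² = (457 + 16)² = 473² = 223729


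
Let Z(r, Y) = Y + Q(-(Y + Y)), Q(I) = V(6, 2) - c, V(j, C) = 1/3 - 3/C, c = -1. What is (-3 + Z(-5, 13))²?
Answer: 3481/36 ≈ 96.694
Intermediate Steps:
V(j, C) = ⅓ - 3/C (V(j, C) = 1*(⅓) - 3/C = ⅓ - 3/C)
Q(I) = -⅙ (Q(I) = (⅓)*(-9 + 2)/2 - 1*(-1) = (⅓)*(½)*(-7) + 1 = -7/6 + 1 = -⅙)
Z(r, Y) = -⅙ + Y (Z(r, Y) = Y - ⅙ = -⅙ + Y)
(-3 + Z(-5, 13))² = (-3 + (-⅙ + 13))² = (-3 + 77/6)² = (59/6)² = 3481/36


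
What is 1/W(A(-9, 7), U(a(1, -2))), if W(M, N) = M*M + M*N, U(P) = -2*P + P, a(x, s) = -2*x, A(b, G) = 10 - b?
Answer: 1/399 ≈ 0.0025063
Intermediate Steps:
U(P) = -P
W(M, N) = M² + M*N
1/W(A(-9, 7), U(a(1, -2))) = 1/((10 - 1*(-9))*((10 - 1*(-9)) - (-2))) = 1/((10 + 9)*((10 + 9) - 1*(-2))) = 1/(19*(19 + 2)) = 1/(19*21) = 1/399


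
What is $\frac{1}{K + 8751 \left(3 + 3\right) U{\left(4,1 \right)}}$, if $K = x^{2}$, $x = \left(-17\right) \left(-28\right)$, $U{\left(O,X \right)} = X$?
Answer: $\frac{1}{279082} \approx 3.5832 \cdot 10^{-6}$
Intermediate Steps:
$x = 476$
$K = 226576$ ($K = 476^{2} = 226576$)
$\frac{1}{K + 8751 \left(3 + 3\right) U{\left(4,1 \right)}} = \frac{1}{226576 + 8751 \left(3 + 3\right) 1} = \frac{1}{226576 + 8751 \cdot 6 \cdot 1} = \frac{1}{226576 + 8751 \cdot 6} = \frac{1}{226576 + 52506} = \frac{1}{279082}$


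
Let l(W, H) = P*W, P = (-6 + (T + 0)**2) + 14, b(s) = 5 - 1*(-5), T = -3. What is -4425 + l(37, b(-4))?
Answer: -3796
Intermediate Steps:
b(s) = 10 (b(s) = 5 + 5 = 10)
P = 17 (P = (-6 + (-3 + 0)**2) + 14 = (-6 + (-3)**2) + 14 = (-6 + 9) + 14 = 3 + 14 = 17)
l(W, H) = 17*W
-4425 + l(37, b(-4)) = -4425 + 17*37 = -4425 + 629 = -3796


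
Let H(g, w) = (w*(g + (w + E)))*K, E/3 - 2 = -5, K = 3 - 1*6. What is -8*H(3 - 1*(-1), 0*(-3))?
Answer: 0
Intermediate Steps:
K = -3 (K = 3 - 6 = -3)
E = -9 (E = 6 + 3*(-5) = 6 - 15 = -9)
H(g, w) = -3*w*(-9 + g + w) (H(g, w) = (w*(g + (w - 9)))*(-3) = (w*(g + (-9 + w)))*(-3) = (w*(-9 + g + w))*(-3) = -3*w*(-9 + g + w))
-8*H(3 - 1*(-1), 0*(-3)) = -24*0*(-3)*(9 - (3 - 1*(-1)) - 0*(-3)) = -24*0*(9 - (3 + 1) - 1*0) = -24*0*(9 - 1*4 + 0) = -24*0*(9 - 4 + 0) = -24*0*5 = -8*0 = 0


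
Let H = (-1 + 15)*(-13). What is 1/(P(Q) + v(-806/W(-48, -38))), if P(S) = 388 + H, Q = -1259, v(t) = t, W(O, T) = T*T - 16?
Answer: 714/146681 ≈ 0.0048677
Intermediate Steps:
W(O, T) = -16 + T² (W(O, T) = T² - 16 = -16 + T²)
H = -182 (H = 14*(-13) = -182)
P(S) = 206 (P(S) = 388 - 182 = 206)
1/(P(Q) + v(-806/W(-48, -38))) = 1/(206 - 806/(-16 + (-38)²)) = 1/(206 - 806/(-16 + 1444)) = 1/(206 - 806/1428) = 1/(206 - 806*1/1428) = 1/(206 - 403/714) = 1/(146681/714) = 714/146681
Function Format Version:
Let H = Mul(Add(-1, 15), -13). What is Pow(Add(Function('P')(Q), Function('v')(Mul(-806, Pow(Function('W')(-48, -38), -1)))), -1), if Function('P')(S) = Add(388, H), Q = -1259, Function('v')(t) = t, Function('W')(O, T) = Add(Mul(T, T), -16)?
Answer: Rational(714, 146681) ≈ 0.0048677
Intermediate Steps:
Function('W')(O, T) = Add(-16, Pow(T, 2)) (Function('W')(O, T) = Add(Pow(T, 2), -16) = Add(-16, Pow(T, 2)))
H = -182 (H = Mul(14, -13) = -182)
Function('P')(S) = 206 (Function('P')(S) = Add(388, -182) = 206)
Pow(Add(Function('P')(Q), Function('v')(Mul(-806, Pow(Function('W')(-48, -38), -1)))), -1) = Pow(Add(206, Mul(-806, Pow(Add(-16, Pow(-38, 2)), -1))), -1) = Pow(Add(206, Mul(-806, Pow(Add(-16, 1444), -1))), -1) = Pow(Add(206, Mul(-806, Pow(1428, -1))), -1) = Pow(Add(206, Mul(-806, Rational(1, 1428))), -1) = Pow(Add(206, Rational(-403, 714)), -1) = Pow(Rational(146681, 714), -1) = Rational(714, 146681)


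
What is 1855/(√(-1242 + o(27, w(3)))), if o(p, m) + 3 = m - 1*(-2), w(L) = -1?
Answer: -1855*I*√311/622 ≈ -52.594*I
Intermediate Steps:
o(p, m) = -1 + m (o(p, m) = -3 + (m - 1*(-2)) = -3 + (m + 2) = -3 + (2 + m) = -1 + m)
1855/(√(-1242 + o(27, w(3)))) = 1855/(√(-1242 + (-1 - 1))) = 1855/(√(-1242 - 2)) = 1855/(√(-1244)) = 1855/((2*I*√311)) = 1855*(-I*√311/622) = -1855*I*√311/622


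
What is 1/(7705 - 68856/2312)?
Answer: 289/2218138 ≈ 0.00013029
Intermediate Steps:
1/(7705 - 68856/2312) = 1/(7705 - 68856*1/2312) = 1/(7705 - 8607/289) = 1/(2218138/289) = 289/2218138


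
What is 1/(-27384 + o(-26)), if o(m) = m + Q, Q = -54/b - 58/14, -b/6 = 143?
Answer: -1001/27441494 ≈ -3.6478e-5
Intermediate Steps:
b = -858 (b = -6*143 = -858)
Q = -4084/1001 (Q = -54/(-858) - 58/14 = -54*(-1/858) - 58*1/14 = 9/143 - 29/7 = -4084/1001 ≈ -4.0799)
o(m) = -4084/1001 + m (o(m) = m - 4084/1001 = -4084/1001 + m)
1/(-27384 + o(-26)) = 1/(-27384 + (-4084/1001 - 26)) = 1/(-27384 - 30110/1001) = 1/(-27441494/1001) = -1001/27441494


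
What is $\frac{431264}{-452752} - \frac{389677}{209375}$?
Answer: $- \frac{16670183819}{5924684375} \approx -2.8137$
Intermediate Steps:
$\frac{431264}{-452752} - \frac{389677}{209375} = 431264 \left(- \frac{1}{452752}\right) - \frac{389677}{209375} = - \frac{26954}{28297} - \frac{389677}{209375} = - \frac{16670183819}{5924684375}$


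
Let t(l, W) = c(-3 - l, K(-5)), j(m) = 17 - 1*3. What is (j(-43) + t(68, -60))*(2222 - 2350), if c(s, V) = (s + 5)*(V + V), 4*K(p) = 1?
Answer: 2432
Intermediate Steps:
K(p) = ¼ (K(p) = (¼)*1 = ¼)
j(m) = 14 (j(m) = 17 - 3 = 14)
c(s, V) = 2*V*(5 + s) (c(s, V) = (5 + s)*(2*V) = 2*V*(5 + s))
t(l, W) = 1 - l/2 (t(l, W) = 2*(¼)*(5 + (-3 - l)) = 2*(¼)*(2 - l) = 1 - l/2)
(j(-43) + t(68, -60))*(2222 - 2350) = (14 + (1 - ½*68))*(2222 - 2350) = (14 + (1 - 34))*(-128) = (14 - 33)*(-128) = -19*(-128) = 2432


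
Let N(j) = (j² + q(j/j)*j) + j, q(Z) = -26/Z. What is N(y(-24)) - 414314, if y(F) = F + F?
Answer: -410810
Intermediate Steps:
y(F) = 2*F
N(j) = j² - 25*j (N(j) = (j² + (-26/(j/j))*j) + j = (j² + (-26/1)*j) + j = (j² + (-26*1)*j) + j = (j² - 26*j) + j = j² - 25*j)
N(y(-24)) - 414314 = (2*(-24))*(-25 + 2*(-24)) - 414314 = -48*(-25 - 48) - 414314 = -48*(-73) - 414314 = 3504 - 414314 = -410810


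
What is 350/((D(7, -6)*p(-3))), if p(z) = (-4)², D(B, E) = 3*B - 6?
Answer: 35/24 ≈ 1.4583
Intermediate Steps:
D(B, E) = -6 + 3*B
p(z) = 16
350/((D(7, -6)*p(-3))) = 350/(((-6 + 3*7)*16)) = 350/(((-6 + 21)*16)) = 350/((15*16)) = 350/240 = 350*(1/240) = 35/24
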